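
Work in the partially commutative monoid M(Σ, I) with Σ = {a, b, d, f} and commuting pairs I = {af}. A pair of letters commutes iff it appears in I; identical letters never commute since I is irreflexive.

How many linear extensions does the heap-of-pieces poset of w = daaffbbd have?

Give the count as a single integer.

drop 0:d onto floor
drop 1:a onto {0:d}
drop 2:a onto {1:a}
drop 3:f onto {0:d}
drop 4:f onto {3:f}
drop 5:b onto {2:a, 4:f}
drop 6:b onto {5:b}
drop 7:d onto {6:b}
ground layer = {0:d}
drop-orders for the pieces not yet dropped (sum over which currently-grounded one goes next):
  1 to go: {7} 1
  2 to go: {6,7} 1
  3 to go: {5,6,7} 1
  4 to go: {2,5,6,7} 1  {4,5,6,7} 1
  5 to go: {1,2,5,6,7} 1  {2,4,5,6,7} 2  {3,4,5,6,7} 1
  6 to go: {1,2,4,5,6,7} 3  {2,3,4,5,6,7} 3
  if 0:d drops first: 6 orders

6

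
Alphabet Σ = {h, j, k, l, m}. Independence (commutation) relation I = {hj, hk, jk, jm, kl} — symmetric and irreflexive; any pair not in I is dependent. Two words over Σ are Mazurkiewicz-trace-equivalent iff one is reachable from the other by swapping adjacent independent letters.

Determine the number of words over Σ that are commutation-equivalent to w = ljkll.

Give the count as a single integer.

5

0(l) covers ∅
1(j) covers 0:l
2(k) covers ∅
3(l) covers 1:j
4(l) covers 3:l
floor of heap: 0:l, 2:k
completions by unplaced set U, small U first (add the entries for U minus each lowest piece of U):
  |U|=1: {2}:1  {4}:1
  |U|=2: {2,4}:2  {3,4}:1
  |U|=3: {1,3,4}:1  {2,3,4}:3
  start at 0(l): 4
  start at 2(k): 1
sum over floor = 5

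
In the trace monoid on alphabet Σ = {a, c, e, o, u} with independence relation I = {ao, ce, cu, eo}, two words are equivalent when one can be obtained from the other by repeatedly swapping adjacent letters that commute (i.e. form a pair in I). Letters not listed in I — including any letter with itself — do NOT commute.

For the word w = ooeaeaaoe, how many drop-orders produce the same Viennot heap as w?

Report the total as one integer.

84

piece 0:o — minimal
piece 1:o rests on {0:o}
piece 2:e — minimal
piece 3:a rests on {2:e}
piece 4:e rests on {3:a}
piece 5:a rests on {4:e}
piece 6:a rests on {5:a}
piece 7:o rests on {1:o}
piece 8:e rests on {6:a}
minimal pieces: {0:o, 2:e}
ways to finish when only these pieces remain (= sum over removing one remaining piece with nothing left below it):
  1 left: {7}→1  {8}→1
  2 left: {1,7}→1  {6,8}→1  {7,8}→2
  3 left: {0,1,7}→1  {1,7,8}→3  {5,6,8}→1  {6,7,8}→3
  4 left: {0,1,7,8}→4  {1,6,7,8}→6  {4,5,6,8}→1  {5,6,7,8}→4
  5 left: {0,1,6,7,8}→10  {1,5,6,7,8}→10  {3,4,5,6,8}→1  {4,5,6,7,8}→5
  6 left: {0,1,5,6,7,8}→20  {1,4,5,6,7,8}→15  {2,3,4,5,6,8}→1  {3,4,5,6,7,8}→6
  7 left: {0,1,4,5,6,7,8}→35  {1,3,4,5,6,7,8}→21  {2,3,4,5,6,7,8}→7
  placing 0:o first → 28 extensions
  placing 2:e first → 56 extensions
total linear extensions = 84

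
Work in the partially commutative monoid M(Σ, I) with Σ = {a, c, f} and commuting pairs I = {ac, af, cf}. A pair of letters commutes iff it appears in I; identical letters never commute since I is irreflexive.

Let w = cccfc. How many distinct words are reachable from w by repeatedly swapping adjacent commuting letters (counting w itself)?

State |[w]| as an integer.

drop 0:c onto floor
drop 1:c onto {0:c}
drop 2:c onto {1:c}
drop 3:f onto floor
drop 4:c onto {2:c}
ground layer = {0:c, 3:f}
drop-orders for the pieces not yet dropped (sum over which currently-grounded one goes next):
  1 to go: {3} 1  {4} 1
  2 to go: {2,4} 1  {3,4} 2
  3 to go: {1,2,4} 1  {2,3,4} 3
  if 0:c drops first: 4 orders
  if 3:f drops first: 1 orders
heap linearizations: 5

5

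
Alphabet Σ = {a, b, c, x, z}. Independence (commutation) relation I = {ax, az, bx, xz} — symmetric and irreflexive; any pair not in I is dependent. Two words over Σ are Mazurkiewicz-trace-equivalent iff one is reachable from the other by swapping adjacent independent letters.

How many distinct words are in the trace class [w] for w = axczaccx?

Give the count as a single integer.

0(a) covers ∅
1(x) covers ∅
2(c) covers 0:a, 1:x
3(z) covers 2:c
4(a) covers 2:c
5(c) covers 3:z, 4:a
6(c) covers 5:c
7(x) covers 6:c
floor of heap: 0:a, 1:x
completions by unplaced set U, small U first (add the entries for U minus each lowest piece of U):
  |U|=1: {7}:1
  |U|=2: {6,7}:1
  |U|=3: {5,6,7}:1
  |U|=4: {3,5,6,7}:1  {4,5,6,7}:1
  |U|=5: {3,4,5,6,7}:2
  |U|=6: {2,3,4,5,6,7}:2
  start at 0(a): 2
  start at 1(x): 2
sum over floor = 4

4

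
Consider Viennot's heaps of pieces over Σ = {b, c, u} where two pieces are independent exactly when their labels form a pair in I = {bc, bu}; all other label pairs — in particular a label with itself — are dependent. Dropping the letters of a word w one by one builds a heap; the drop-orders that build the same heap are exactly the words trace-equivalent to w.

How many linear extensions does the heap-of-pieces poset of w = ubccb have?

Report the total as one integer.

10

piece 0:u — minimal
piece 1:b — minimal
piece 2:c rests on {0:u}
piece 3:c rests on {2:c}
piece 4:b rests on {1:b}
minimal pieces: {0:u, 1:b}
ways to finish when only these pieces remain (= sum over removing one remaining piece with nothing left below it):
  1 left: {3}→1  {4}→1
  2 left: {1,4}→1  {2,3}→1  {3,4}→2
  3 left: {0,2,3}→1  {1,3,4}→3  {2,3,4}→3
  placing 0:u first → 6 extensions
  placing 1:b first → 4 extensions
total linear extensions = 10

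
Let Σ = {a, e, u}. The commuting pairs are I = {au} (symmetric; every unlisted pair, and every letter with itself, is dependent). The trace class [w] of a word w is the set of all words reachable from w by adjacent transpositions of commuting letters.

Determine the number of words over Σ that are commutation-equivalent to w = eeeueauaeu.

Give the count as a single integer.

3

piece 0:e — minimal
piece 1:e rests on {0:e}
piece 2:e rests on {1:e}
piece 3:u rests on {2:e}
piece 4:e rests on {3:u}
piece 5:a rests on {4:e}
piece 6:u rests on {4:e}
piece 7:a rests on {5:a}
piece 8:e rests on {6:u, 7:a}
piece 9:u rests on {8:e}
minimal pieces: {0:e}
ways to finish when only these pieces remain (= sum over removing one remaining piece with nothing left below it):
  1 left: {9}→1
  2 left: {8,9}→1
  3 left: {6,8,9}→1  {7,8,9}→1
  4 left: {5,7,8,9}→1  {6,7,8,9}→2
  5 left: {5,6,7,8,9}→3
  6 left: {4,5,6,7,8,9}→3
  7 left: {3,4,5,6,7,8,9}→3
  8 left: {2,3,4,5,6,7,8,9}→3
  placing 0:e first → 3 extensions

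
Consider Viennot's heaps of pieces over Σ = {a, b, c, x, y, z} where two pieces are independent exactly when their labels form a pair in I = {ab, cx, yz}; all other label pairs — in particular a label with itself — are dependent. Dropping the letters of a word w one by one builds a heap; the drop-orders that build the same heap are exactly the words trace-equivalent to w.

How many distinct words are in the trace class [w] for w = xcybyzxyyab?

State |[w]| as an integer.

8

piece 0:x — minimal
piece 1:c — minimal
piece 2:y rests on {0:x, 1:c}
piece 3:b rests on {2:y}
piece 4:y rests on {3:b}
piece 5:z rests on {3:b}
piece 6:x rests on {4:y, 5:z}
piece 7:y rests on {6:x}
piece 8:y rests on {7:y}
piece 9:a rests on {8:y}
piece 10:b rests on {8:y}
minimal pieces: {0:x, 1:c}
ways to finish when only these pieces remain (= sum over removing one remaining piece with nothing left below it):
  1 left: {9}→1  {10}→1
  2 left: {9,10}→2
  3 left: {8,9,10}→2
  4 left: {7,8,9,10}→2
  5 left: {6,7,8,9,10}→2
  6 left: {4,6,7,8,9,10}→2  {5,6,7,8,9,10}→2
  7 left: {4,5,6,7,8,9,10}→4
  8 left: {3,4,5,6,7,8,9,10}→4
  9 left: {2,3,4,5,6,7,8,9,10}→4
  placing 0:x first → 4 extensions
  placing 1:c first → 4 extensions
total linear extensions = 8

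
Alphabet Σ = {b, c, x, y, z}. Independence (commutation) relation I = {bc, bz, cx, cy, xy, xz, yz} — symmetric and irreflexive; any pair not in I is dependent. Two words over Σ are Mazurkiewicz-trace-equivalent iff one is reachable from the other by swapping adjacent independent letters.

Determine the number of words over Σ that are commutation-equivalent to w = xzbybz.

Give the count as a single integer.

15

#0=x has no predecessor
#1=z has no predecessor
#2=b depends on [0:x]
#3=y depends on [2:b]
#4=b depends on [3:y]
#5=z depends on [1:z]
sources: [0:x, 1:z]
N(rest) = Σ N(rest − s) over sources s of rest; N(one piece) = 1:
  size 1 → [4]=1  [5]=1
  size 2 → [1,5]=1  [3,4]=1  [4,5]=2
  size 3 → [1,4,5]=3  [2,3,4]=1  [3,4,5]=3
  size 4 → [0,2,3,4]=1  [1,3,4,5]=6  [2,3,4,5]=4
  first=0(x) contributes 10
  first=1(z) contributes 5
|[w]| = 15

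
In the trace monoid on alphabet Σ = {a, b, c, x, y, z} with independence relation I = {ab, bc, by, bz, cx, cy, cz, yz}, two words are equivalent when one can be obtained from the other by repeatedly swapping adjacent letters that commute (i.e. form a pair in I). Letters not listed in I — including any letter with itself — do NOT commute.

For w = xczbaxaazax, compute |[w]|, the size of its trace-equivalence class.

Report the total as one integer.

11

drop 0:x onto floor
drop 1:c onto floor
drop 2:z onto {0:x}
drop 3:b onto {0:x}
drop 4:a onto {1:c, 2:z}
drop 5:x onto {3:b, 4:a}
drop 6:a onto {5:x}
drop 7:a onto {6:a}
drop 8:z onto {7:a}
drop 9:a onto {8:z}
drop 10:x onto {9:a}
ground layer = {0:x, 1:c}
drop-orders for the pieces not yet dropped (sum over which currently-grounded one goes next):
  1 to go: {10} 1
  2 to go: {9,10} 1
  3 to go: {8,9,10} 1
  4 to go: {7,8,9,10} 1
  5 to go: {6,7,8,9,10} 1
  6 to go: {5,6,7,8,9,10} 1
  7 to go: {3,5,6,7,8,9,10} 1  {4,5,6,7,8,9,10} 1
  8 to go: {1,4,5,6,7,8,9,10} 1  {2,4,5,6,7,8,9,10} 1  {3,4,5,6,7,8,9,10} 2
  9 to go: {1,2,4,5,6,7,8,9,10} 2  {1,3,4,5,6,7,8,9,10} 3  {2,3,4,5,6,7,8,9,10} 3
  if 0:x drops first: 8 orders
  if 1:c drops first: 3 orders
heap linearizations: 11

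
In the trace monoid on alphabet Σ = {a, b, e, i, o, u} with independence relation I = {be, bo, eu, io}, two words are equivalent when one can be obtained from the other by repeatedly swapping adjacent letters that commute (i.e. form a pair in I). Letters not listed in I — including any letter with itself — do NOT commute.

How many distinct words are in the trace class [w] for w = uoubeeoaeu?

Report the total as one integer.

0(u) covers ∅
1(o) covers 0:u
2(u) covers 1:o
3(b) covers 2:u
4(e) covers 1:o
5(e) covers 4:e
6(o) covers 2:u, 5:e
7(a) covers 3:b, 6:o
8(e) covers 7:a
9(u) covers 7:a
floor of heap: 0:u
completions by unplaced set U, small U first (add the entries for U minus each lowest piece of U):
  |U|=1: {8}:1  {9}:1
  |U|=2: {8,9}:2
  |U|=3: {7,8,9}:2
  |U|=4: {3,7,8,9}:2  {6,7,8,9}:2
  |U|=5: {3,6,7,8,9}:4  {5,6,7,8,9}:2
  |U|=6: {2,3,6,7,8,9}:4  {3,5,6,7,8,9}:6  {4,5,6,7,8,9}:2
  |U|=7: {2,3,5,6,7,8,9}:10  {3,4,5,6,7,8,9}:8
  |U|=8: {2,3,4,5,6,7,8,9}:18
  start at 0(u): 18

18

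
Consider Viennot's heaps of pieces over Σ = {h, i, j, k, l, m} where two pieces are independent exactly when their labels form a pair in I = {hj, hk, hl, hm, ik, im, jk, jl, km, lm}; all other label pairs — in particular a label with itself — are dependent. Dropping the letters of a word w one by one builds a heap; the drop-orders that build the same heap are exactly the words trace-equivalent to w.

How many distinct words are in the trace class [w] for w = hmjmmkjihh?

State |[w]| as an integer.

piece 0:h — minimal
piece 1:m — minimal
piece 2:j rests on {1:m}
piece 3:m rests on {2:j}
piece 4:m rests on {3:m}
piece 5:k — minimal
piece 6:j rests on {4:m}
piece 7:i rests on {0:h, 6:j}
piece 8:h rests on {7:i}
piece 9:h rests on {8:h}
minimal pieces: {0:h, 1:m, 5:k}
ways to finish when only these pieces remain (= sum over removing one remaining piece with nothing left below it):
  1 left: {5}→1  {9}→1
  2 left: {5,9}→2  {8,9}→1
  3 left: {5,8,9}→3  {7,8,9}→1
  4 left: {0,7,8,9}→1  {5,7,8,9}→4  {6,7,8,9}→1
  5 left: {0,5,7,8,9}→5  {0,6,7,8,9}→2  {4,6,7,8,9}→1  {5,6,7,8,9}→5
  6 left: {0,4,6,7,8,9}→3  {0,5,6,7,8,9}→12  {3,4,6,7,8,9}→1  {4,5,6,7,8,9}→6
  7 left: {0,3,4,6,7,8,9}→4  {0,4,5,6,7,8,9}→21  {2,3,4,6,7,8,9}→1  {3,4,5,6,7,8,9}→7
  8 left: {0,2,3,4,6,7,8,9}→5  {0,3,4,5,6,7,8,9}→32  {1,2,3,4,6,7,8,9}→1  {2,3,4,5,6,7,8,9}→8
  placing 0:h first → 9 extensions
  placing 1:m first → 45 extensions
  placing 5:k first → 6 extensions
total linear extensions = 60

60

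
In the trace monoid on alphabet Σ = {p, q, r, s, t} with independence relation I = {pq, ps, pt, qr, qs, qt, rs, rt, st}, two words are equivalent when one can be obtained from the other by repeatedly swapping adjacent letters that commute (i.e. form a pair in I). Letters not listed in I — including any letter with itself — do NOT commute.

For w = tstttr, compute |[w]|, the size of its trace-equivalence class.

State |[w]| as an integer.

piece 0:t — minimal
piece 1:s — minimal
piece 2:t rests on {0:t}
piece 3:t rests on {2:t}
piece 4:t rests on {3:t}
piece 5:r — minimal
minimal pieces: {0:t, 1:s, 5:r}
ways to finish when only these pieces remain (= sum over removing one remaining piece with nothing left below it):
  1 left: {1}→1  {4}→1  {5}→1
  2 left: {1,4}→2  {1,5}→2  {3,4}→1  {4,5}→2
  3 left: {1,3,4}→3  {1,4,5}→6  {2,3,4}→1  {3,4,5}→3
  4 left: {0,2,3,4}→1  {1,2,3,4}→4  {1,3,4,5}→12  {2,3,4,5}→4
  placing 0:t first → 20 extensions
  placing 1:s first → 5 extensions
  placing 5:r first → 5 extensions
total linear extensions = 30

30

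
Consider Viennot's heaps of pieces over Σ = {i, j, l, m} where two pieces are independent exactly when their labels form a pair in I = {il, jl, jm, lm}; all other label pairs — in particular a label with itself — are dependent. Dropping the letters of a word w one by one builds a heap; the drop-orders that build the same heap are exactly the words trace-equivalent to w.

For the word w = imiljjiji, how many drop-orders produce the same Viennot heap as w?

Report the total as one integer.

9

0(i) covers ∅
1(m) covers 0:i
2(i) covers 1:m
3(l) covers ∅
4(j) covers 2:i
5(j) covers 4:j
6(i) covers 5:j
7(j) covers 6:i
8(i) covers 7:j
floor of heap: 0:i, 3:l
completions by unplaced set U, small U first (add the entries for U minus each lowest piece of U):
  |U|=1: {3}:1  {8}:1
  |U|=2: {3,8}:2  {7,8}:1
  |U|=3: {3,7,8}:3  {6,7,8}:1
  |U|=4: {3,6,7,8}:4  {5,6,7,8}:1
  |U|=5: {3,5,6,7,8}:5  {4,5,6,7,8}:1
  |U|=6: {2,4,5,6,7,8}:1  {3,4,5,6,7,8}:6
  |U|=7: {1,2,4,5,6,7,8}:1  {2,3,4,5,6,7,8}:7
  start at 0(i): 8
  start at 3(l): 1
sum over floor = 9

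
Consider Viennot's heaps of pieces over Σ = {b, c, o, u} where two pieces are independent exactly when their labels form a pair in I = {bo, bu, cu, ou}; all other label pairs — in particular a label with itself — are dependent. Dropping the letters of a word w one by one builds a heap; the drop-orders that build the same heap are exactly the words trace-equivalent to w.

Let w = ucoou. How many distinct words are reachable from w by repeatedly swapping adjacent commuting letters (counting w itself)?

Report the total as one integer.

0(u) covers ∅
1(c) covers ∅
2(o) covers 1:c
3(o) covers 2:o
4(u) covers 0:u
floor of heap: 0:u, 1:c
completions by unplaced set U, small U first (add the entries for U minus each lowest piece of U):
  |U|=1: {3}:1  {4}:1
  |U|=2: {0,4}:1  {2,3}:1  {3,4}:2
  |U|=3: {0,3,4}:3  {1,2,3}:1  {2,3,4}:3
  start at 0(u): 4
  start at 1(c): 6
sum over floor = 10

10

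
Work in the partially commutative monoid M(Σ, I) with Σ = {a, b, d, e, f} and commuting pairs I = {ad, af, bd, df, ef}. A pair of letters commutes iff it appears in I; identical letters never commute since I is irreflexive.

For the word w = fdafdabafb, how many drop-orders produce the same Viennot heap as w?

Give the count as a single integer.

piece 0:f — minimal
piece 1:d — minimal
piece 2:a — minimal
piece 3:f rests on {0:f}
piece 4:d rests on {1:d}
piece 5:a rests on {2:a}
piece 6:b rests on {3:f, 5:a}
piece 7:a rests on {6:b}
piece 8:f rests on {6:b}
piece 9:b rests on {7:a, 8:f}
minimal pieces: {0:f, 1:d, 2:a}
ways to finish when only these pieces remain (= sum over removing one remaining piece with nothing left below it):
  1 left: {4}→1  {9}→1
  2 left: {1,4}→1  {4,9}→2  {7,9}→1  {8,9}→1
  3 left: {1,4,9}→3  {4,7,9}→3  {4,8,9}→3  {7,8,9}→2
  4 left: {1,4,7,9}→6  {1,4,8,9}→6  {4,7,8,9}→8  {6,7,8,9}→2
  5 left: {1,4,7,8,9}→20  {3,6,7,8,9}→2  {4,6,7,8,9}→10  {5,6,7,8,9}→2
  6 left: {0,3,6,7,8,9}→2  {1,4,6,7,8,9}→30  {2,5,6,7,8,9}→2  {3,4,6,7,8,9}→12  {3,5,6,7,8,9}→4  {4,5,6,7,8,9}→12
  7 left: {0,3,4,6,7,8,9}→14  {0,3,5,6,7,8,9}→6  {1,3,4,6,7,8,9}→42  {1,4,5,6,7,8,9}→42  {2,3,5,6,7,8,9}→6  {2,4,5,6,7,8,9}→14  {3,4,5,6,7,8,9}→28
  8 left: {0,1,3,4,6,7,8,9}→56  {0,2,3,5,6,7,8,9}→12  {0,3,4,5,6,7,8,9}→48  {1,2,4,5,6,7,8,9}→56  {1,3,4,5,6,7,8,9}→112  {2,3,4,5,6,7,8,9}→48
  placing 0:f first → 216 extensions
  placing 1:d first → 108 extensions
  placing 2:a first → 216 extensions
total linear extensions = 540

540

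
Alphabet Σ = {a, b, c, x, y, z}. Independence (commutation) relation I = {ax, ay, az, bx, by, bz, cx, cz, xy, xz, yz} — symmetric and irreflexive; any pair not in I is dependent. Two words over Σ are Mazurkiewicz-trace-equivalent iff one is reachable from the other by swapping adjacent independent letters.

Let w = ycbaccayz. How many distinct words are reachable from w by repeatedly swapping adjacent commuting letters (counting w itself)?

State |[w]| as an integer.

18

#0=y has no predecessor
#1=c depends on [0:y]
#2=b depends on [1:c]
#3=a depends on [2:b]
#4=c depends on [3:a]
#5=c depends on [4:c]
#6=a depends on [5:c]
#7=y depends on [5:c]
#8=z has no predecessor
sources: [0:y, 8:z]
N(rest) = Σ N(rest − s) over sources s of rest; N(one piece) = 1:
  size 1 → [6]=1  [7]=1  [8]=1
  size 2 → [6,7]=2  [6,8]=2  [7,8]=2
  size 3 → [5,6,7]=2  [6,7,8]=6
  size 4 → [4,5,6,7]=2  [5,6,7,8]=8
  size 5 → [3,4,5,6,7]=2  [4,5,6,7,8]=10
  size 6 → [2,3,4,5,6,7]=2  [3,4,5,6,7,8]=12
  size 7 → [1,2,3,4,5,6,7]=2  [2,3,4,5,6,7,8]=14
  first=0(y) contributes 16
  first=8(z) contributes 2
|[w]| = 18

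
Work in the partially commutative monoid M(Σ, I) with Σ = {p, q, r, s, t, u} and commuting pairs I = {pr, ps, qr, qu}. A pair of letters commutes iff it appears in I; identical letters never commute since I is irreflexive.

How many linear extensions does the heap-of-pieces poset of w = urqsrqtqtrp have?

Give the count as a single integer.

12

#0=u has no predecessor
#1=r depends on [0:u]
#2=q has no predecessor
#3=s depends on [1:r, 2:q]
#4=r depends on [3:s]
#5=q depends on [3:s]
#6=t depends on [4:r, 5:q]
#7=q depends on [6:t]
#8=t depends on [7:q]
#9=r depends on [8:t]
#10=p depends on [8:t]
sources: [0:u, 2:q]
N(rest) = Σ N(rest − s) over sources s of rest; N(one piece) = 1:
  size 1 → [9]=1  [10]=1
  size 2 → [9,10]=2
  size 3 → [8,9,10]=2
  size 4 → [7,8,9,10]=2
  size 5 → [6,7,8,9,10]=2
  size 6 → [4,6,7,8,9,10]=2  [5,6,7,8,9,10]=2
  size 7 → [4,5,6,7,8,9,10]=4
  size 8 → [3,4,5,6,7,8,9,10]=4
  size 9 → [1,3,4,5,6,7,8,9,10]=4  [2,3,4,5,6,7,8,9,10]=4
  first=0(u) contributes 8
  first=2(q) contributes 4
|[w]| = 12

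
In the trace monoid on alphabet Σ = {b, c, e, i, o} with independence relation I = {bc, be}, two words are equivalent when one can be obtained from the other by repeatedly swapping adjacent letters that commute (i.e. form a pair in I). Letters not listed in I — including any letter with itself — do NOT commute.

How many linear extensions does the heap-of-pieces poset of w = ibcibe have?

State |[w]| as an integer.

4

drop 0:i onto floor
drop 1:b onto {0:i}
drop 2:c onto {0:i}
drop 3:i onto {1:b, 2:c}
drop 4:b onto {3:i}
drop 5:e onto {3:i}
ground layer = {0:i}
drop-orders for the pieces not yet dropped (sum over which currently-grounded one goes next):
  1 to go: {4} 1  {5} 1
  2 to go: {4,5} 2
  3 to go: {3,4,5} 2
  4 to go: {1,3,4,5} 2  {2,3,4,5} 2
  if 0:i drops first: 4 orders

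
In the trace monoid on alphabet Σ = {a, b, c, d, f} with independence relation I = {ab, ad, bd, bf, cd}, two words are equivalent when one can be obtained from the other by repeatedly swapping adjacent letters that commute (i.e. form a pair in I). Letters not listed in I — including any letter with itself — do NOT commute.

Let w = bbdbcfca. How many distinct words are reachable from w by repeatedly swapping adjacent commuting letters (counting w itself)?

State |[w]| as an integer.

#0=b has no predecessor
#1=b depends on [0:b]
#2=d has no predecessor
#3=b depends on [1:b]
#4=c depends on [3:b]
#5=f depends on [2:d, 4:c]
#6=c depends on [5:f]
#7=a depends on [6:c]
sources: [0:b, 2:d]
N(rest) = Σ N(rest − s) over sources s of rest; N(one piece) = 1:
  size 1 → [7]=1
  size 2 → [6,7]=1
  size 3 → [5,6,7]=1
  size 4 → [2,5,6,7]=1  [4,5,6,7]=1
  size 5 → [2,4,5,6,7]=2  [3,4,5,6,7]=1
  size 6 → [1,3,4,5,6,7]=1  [2,3,4,5,6,7]=3
  first=0(b) contributes 4
  first=2(d) contributes 1
|[w]| = 5

5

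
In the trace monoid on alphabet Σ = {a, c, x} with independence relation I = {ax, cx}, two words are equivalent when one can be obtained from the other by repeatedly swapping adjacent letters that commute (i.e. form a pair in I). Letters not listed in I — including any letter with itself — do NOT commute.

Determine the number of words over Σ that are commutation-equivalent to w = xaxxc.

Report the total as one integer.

10

drop 0:x onto floor
drop 1:a onto floor
drop 2:x onto {0:x}
drop 3:x onto {2:x}
drop 4:c onto {1:a}
ground layer = {0:x, 1:a}
drop-orders for the pieces not yet dropped (sum over which currently-grounded one goes next):
  1 to go: {3} 1  {4} 1
  2 to go: {1,4} 1  {2,3} 1  {3,4} 2
  3 to go: {0,2,3} 1  {1,3,4} 3  {2,3,4} 3
  if 0:x drops first: 6 orders
  if 1:a drops first: 4 orders
heap linearizations: 10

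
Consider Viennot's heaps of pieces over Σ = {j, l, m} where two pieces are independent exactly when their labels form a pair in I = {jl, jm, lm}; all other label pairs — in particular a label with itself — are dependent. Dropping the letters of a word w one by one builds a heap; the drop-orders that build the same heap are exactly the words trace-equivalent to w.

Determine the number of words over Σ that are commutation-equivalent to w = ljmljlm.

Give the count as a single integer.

drop 0:l onto floor
drop 1:j onto floor
drop 2:m onto floor
drop 3:l onto {0:l}
drop 4:j onto {1:j}
drop 5:l onto {3:l}
drop 6:m onto {2:m}
ground layer = {0:l, 1:j, 2:m}
drop-orders for the pieces not yet dropped (sum over which currently-grounded one goes next):
  1 to go: {4} 1  {5} 1  {6} 1
  2 to go: {1,4} 1  {2,6} 1  {3,5} 1  {4,5} 2  {4,6} 2  {5,6} 2
  3 to go: {0,3,5} 1  {1,4,5} 3  {1,4,6} 3  {2,4,6} 3  {2,5,6} 3  {3,4,5} 3  {3,5,6} 3  {4,5,6} 6
  4 to go: {0,3,4,5} 4  {0,3,5,6} 4  {1,2,4,6} 6  {1,3,4,5} 6  {1,4,5,6} 12  {2,3,5,6} 6  {2,4,5,6} 12  {3,4,5,6} 12
  5 to go: {0,1,3,4,5} 10  {0,2,3,5,6} 10  {0,3,4,5,6} 20  {1,2,4,5,6} 30  {1,3,4,5,6} 30  {2,3,4,5,6} 30
  if 0:l drops first: 90 orders
  if 1:j drops first: 60 orders
  if 2:m drops first: 60 orders
heap linearizations: 210

210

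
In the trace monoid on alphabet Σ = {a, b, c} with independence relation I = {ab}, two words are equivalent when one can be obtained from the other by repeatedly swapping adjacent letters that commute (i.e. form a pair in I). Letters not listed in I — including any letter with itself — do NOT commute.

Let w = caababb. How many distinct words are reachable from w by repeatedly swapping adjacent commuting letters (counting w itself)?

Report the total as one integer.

20

piece 0:c — minimal
piece 1:a rests on {0:c}
piece 2:a rests on {1:a}
piece 3:b rests on {0:c}
piece 4:a rests on {2:a}
piece 5:b rests on {3:b}
piece 6:b rests on {5:b}
minimal pieces: {0:c}
ways to finish when only these pieces remain (= sum over removing one remaining piece with nothing left below it):
  1 left: {4}→1  {6}→1
  2 left: {2,4}→1  {4,6}→2  {5,6}→1
  3 left: {1,2,4}→1  {2,4,6}→3  {3,5,6}→1  {4,5,6}→3
  4 left: {1,2,4,6}→4  {2,4,5,6}→6  {3,4,5,6}→4
  5 left: {1,2,4,5,6}→10  {2,3,4,5,6}→10
  placing 0:c first → 20 extensions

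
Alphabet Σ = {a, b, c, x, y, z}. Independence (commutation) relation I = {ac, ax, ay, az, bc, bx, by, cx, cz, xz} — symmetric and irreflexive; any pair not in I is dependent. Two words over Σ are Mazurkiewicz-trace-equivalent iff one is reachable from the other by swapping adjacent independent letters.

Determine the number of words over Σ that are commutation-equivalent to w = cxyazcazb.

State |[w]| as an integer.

210

piece 0:c — minimal
piece 1:x — minimal
piece 2:y rests on {0:c, 1:x}
piece 3:a — minimal
piece 4:z rests on {2:y}
piece 5:c rests on {2:y}
piece 6:a rests on {3:a}
piece 7:z rests on {4:z}
piece 8:b rests on {6:a, 7:z}
minimal pieces: {0:c, 1:x, 3:a}
ways to finish when only these pieces remain (= sum over removing one remaining piece with nothing left below it):
  1 left: {5}→1  {8}→1
  2 left: {5,8}→2  {6,8}→1  {7,8}→1
  3 left: {3,6,8}→1  {4,7,8}→1  {5,6,8}→3  {5,7,8}→3  {6,7,8}→2
  4 left: {3,5,6,8}→4  {3,6,7,8}→3  {4,5,7,8}→4  {4,6,7,8}→3  {5,6,7,8}→8
  5 left: {2,4,5,7,8}→4  {3,4,6,7,8}→6  {3,5,6,7,8}→15  {4,5,6,7,8}→15
  6 left: {0,2,4,5,7,8}→4  {1,2,4,5,7,8}→4  {2,4,5,6,7,8}→19  {3,4,5,6,7,8}→36
  7 left: {0,1,2,4,5,7,8}→8  {0,2,4,5,6,7,8}→23  {1,2,4,5,6,7,8}→23  {2,3,4,5,6,7,8}→55
  placing 0:c first → 78 extensions
  placing 1:x first → 78 extensions
  placing 3:a first → 54 extensions
total linear extensions = 210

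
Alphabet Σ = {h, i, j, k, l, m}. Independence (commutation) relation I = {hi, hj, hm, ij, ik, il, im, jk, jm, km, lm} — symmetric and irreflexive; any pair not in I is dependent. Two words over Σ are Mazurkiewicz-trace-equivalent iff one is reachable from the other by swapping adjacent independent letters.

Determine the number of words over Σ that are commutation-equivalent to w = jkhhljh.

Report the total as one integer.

piece 0:j — minimal
piece 1:k — minimal
piece 2:h rests on {1:k}
piece 3:h rests on {2:h}
piece 4:l rests on {0:j, 3:h}
piece 5:j rests on {4:l}
piece 6:h rests on {4:l}
minimal pieces: {0:j, 1:k}
ways to finish when only these pieces remain (= sum over removing one remaining piece with nothing left below it):
  1 left: {5}→1  {6}→1
  2 left: {5,6}→2
  3 left: {4,5,6}→2
  4 left: {0,4,5,6}→2  {3,4,5,6}→2
  5 left: {0,3,4,5,6}→4  {2,3,4,5,6}→2
  placing 0:j first → 2 extensions
  placing 1:k first → 6 extensions
total linear extensions = 8

8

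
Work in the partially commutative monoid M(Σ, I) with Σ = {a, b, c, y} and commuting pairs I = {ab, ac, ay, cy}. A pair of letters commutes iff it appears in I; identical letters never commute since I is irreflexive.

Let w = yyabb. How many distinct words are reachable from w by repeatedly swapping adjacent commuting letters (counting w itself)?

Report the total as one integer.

5

piece 0:y — minimal
piece 1:y rests on {0:y}
piece 2:a — minimal
piece 3:b rests on {1:y}
piece 4:b rests on {3:b}
minimal pieces: {0:y, 2:a}
ways to finish when only these pieces remain (= sum over removing one remaining piece with nothing left below it):
  1 left: {2}→1  {4}→1
  2 left: {2,4}→2  {3,4}→1
  3 left: {1,3,4}→1  {2,3,4}→3
  placing 0:y first → 4 extensions
  placing 2:a first → 1 extensions
total linear extensions = 5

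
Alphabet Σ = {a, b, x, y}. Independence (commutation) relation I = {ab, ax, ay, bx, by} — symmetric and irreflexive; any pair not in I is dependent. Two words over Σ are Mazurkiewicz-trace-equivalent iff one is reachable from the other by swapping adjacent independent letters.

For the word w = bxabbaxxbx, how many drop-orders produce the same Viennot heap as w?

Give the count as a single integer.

piece 0:b — minimal
piece 1:x — minimal
piece 2:a — minimal
piece 3:b rests on {0:b}
piece 4:b rests on {3:b}
piece 5:a rests on {2:a}
piece 6:x rests on {1:x}
piece 7:x rests on {6:x}
piece 8:b rests on {4:b}
piece 9:x rests on {7:x}
minimal pieces: {0:b, 1:x, 2:a}
ways to finish when only these pieces remain (= sum over removing one remaining piece with nothing left below it):
  1 left: {5}→1  {8}→1  {9}→1
  2 left: {2,5}→1  {4,8}→1  {5,8}→2  {5,9}→2  {7,9}→1  {8,9}→2
  3 left: {2,5,8}→3  {2,5,9}→3  {3,4,8}→1  {4,5,8}→3  {4,8,9}→3  {5,7,9}→3  {5,8,9}→6  {6,7,9}→1  {7,8,9}→3
  4 left: {0,3,4,8}→1  {1,6,7,9}→1  {2,4,5,8}→6  {2,5,7,9}→6  {2,5,8,9}→12  {3,4,5,8}→4  {3,4,8,9}→4  {4,5,8,9}→12  {4,7,8,9}→6  {5,6,7,9}→4  {5,7,8,9}→12  {6,7,8,9}→4
  5 left: {0,3,4,5,8}→5  {0,3,4,8,9}→5  {1,5,6,7,9}→5  {1,6,7,8,9}→5  {2,3,4,5,8}→10  {2,4,5,8,9}→30  {2,5,6,7,9}→10  {2,5,7,8,9}→30  {3,4,5,8,9}→20  {3,4,7,8,9}→10  {4,5,7,8,9}→30  {4,6,7,8,9}→10  {5,6,7,8,9}→20
  6 left: {0,2,3,4,5,8}→15  {0,3,4,5,8,9}→30  {0,3,4,7,8,9}→15  {1,2,5,6,7,9}→15  {1,4,6,7,8,9}→15  {1,5,6,7,8,9}→30  {2,3,4,5,8,9}→60  {2,4,5,7,8,9}→90  {2,5,6,7,8,9}→60  {3,4,5,7,8,9}→60  {3,4,6,7,8,9}→20  {4,5,6,7,8,9}→60
  7 left: {0,2,3,4,5,8,9}→105  {0,3,4,5,7,8,9}→105  {0,3,4,6,7,8,9}→35  {1,2,5,6,7,8,9}→105  {1,3,4,6,7,8,9}→35  {1,4,5,6,7,8,9}→105  {2,3,4,5,7,8,9}→210  {2,4,5,6,7,8,9}→210  {3,4,5,6,7,8,9}→140
  8 left: {0,1,3,4,6,7,8,9}→70  {0,2,3,4,5,7,8,9}→420  {0,3,4,5,6,7,8,9}→280  {1,2,4,5,6,7,8,9}→420  {1,3,4,5,6,7,8,9}→280  {2,3,4,5,6,7,8,9}→560
  placing 0:b first → 1260 extensions
  placing 1:x first → 1260 extensions
  placing 2:a first → 630 extensions
total linear extensions = 3150

3150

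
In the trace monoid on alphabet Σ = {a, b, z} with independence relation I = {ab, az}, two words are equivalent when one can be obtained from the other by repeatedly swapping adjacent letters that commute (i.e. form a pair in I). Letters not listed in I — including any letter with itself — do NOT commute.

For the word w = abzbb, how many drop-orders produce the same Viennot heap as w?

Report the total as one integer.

5

0(a) covers ∅
1(b) covers ∅
2(z) covers 1:b
3(b) covers 2:z
4(b) covers 3:b
floor of heap: 0:a, 1:b
completions by unplaced set U, small U first (add the entries for U minus each lowest piece of U):
  |U|=1: {0}:1  {4}:1
  |U|=2: {0,4}:2  {3,4}:1
  |U|=3: {0,3,4}:3  {2,3,4}:1
  start at 0(a): 1
  start at 1(b): 4
sum over floor = 5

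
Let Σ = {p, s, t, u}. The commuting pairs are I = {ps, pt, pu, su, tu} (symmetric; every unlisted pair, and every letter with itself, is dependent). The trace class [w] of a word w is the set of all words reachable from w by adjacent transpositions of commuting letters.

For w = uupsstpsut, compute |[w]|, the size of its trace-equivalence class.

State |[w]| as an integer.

2520

drop 0:u onto floor
drop 1:u onto {0:u}
drop 2:p onto floor
drop 3:s onto floor
drop 4:s onto {3:s}
drop 5:t onto {4:s}
drop 6:p onto {2:p}
drop 7:s onto {5:t}
drop 8:u onto {1:u}
drop 9:t onto {7:s}
ground layer = {0:u, 2:p, 3:s}
drop-orders for the pieces not yet dropped (sum over which currently-grounded one goes next):
  1 to go: {6} 1  {8} 1  {9} 1
  2 to go: {1,8} 1  {2,6} 1  {6,8} 2  {6,9} 2  {7,9} 1  {8,9} 2
  3 to go: {0,1,8} 1  {1,6,8} 3  {1,8,9} 3  {2,6,8} 3  {2,6,9} 3  {5,7,9} 1  {6,7,9} 3  {6,8,9} 6  {7,8,9} 3
  4 to go: {0,1,6,8} 4  {0,1,8,9} 4  {1,2,6,8} 6  {1,6,8,9} 12  {1,7,8,9} 6  {2,6,7,9} 6  {2,6,8,9} 12  {4,5,7,9} 1  {5,6,7,9} 4  {5,7,8,9} 4  {6,7,8,9} 12
  5 to go: {0,1,2,6,8} 10  {0,1,6,8,9} 20  {0,1,7,8,9} 10  {1,2,6,8,9} 30  {1,5,7,8,9} 10  {1,6,7,8,9} 30  {2,5,6,7,9} 10  {2,6,7,8,9} 30  {3,4,5,7,9} 1  {4,5,6,7,9} 5  {4,5,7,8,9} 5  {5,6,7,8,9} 20
  6 to go: {0,1,2,6,8,9} 60  {0,1,5,7,8,9} 20  {0,1,6,7,8,9} 60  {1,2,6,7,8,9} 90  {1,4,5,7,8,9} 15  {1,5,6,7,8,9} 60  {2,4,5,6,7,9} 15  {2,5,6,7,8,9} 60  {3,4,5,6,7,9} 6  {3,4,5,7,8,9} 6  {4,5,6,7,8,9} 30
  7 to go: {0,1,2,6,7,8,9} 210  {0,1,4,5,7,8,9} 35  {0,1,5,6,7,8,9} 140  {1,2,5,6,7,8,9} 210  {1,3,4,5,7,8,9} 21  {1,4,5,6,7,8,9} 105  {2,3,4,5,6,7,9} 21  {2,4,5,6,7,8,9} 105  {3,4,5,6,7,8,9} 42
  8 to go: {0,1,2,5,6,7,8,9} 560  {0,1,3,4,5,7,8,9} 56  {0,1,4,5,6,7,8,9} 280  {1,2,4,5,6,7,8,9} 420  {1,3,4,5,6,7,8,9} 168  {2,3,4,5,6,7,8,9} 168
  if 0:u drops first: 756 orders
  if 2:p drops first: 504 orders
  if 3:s drops first: 1260 orders
heap linearizations: 2520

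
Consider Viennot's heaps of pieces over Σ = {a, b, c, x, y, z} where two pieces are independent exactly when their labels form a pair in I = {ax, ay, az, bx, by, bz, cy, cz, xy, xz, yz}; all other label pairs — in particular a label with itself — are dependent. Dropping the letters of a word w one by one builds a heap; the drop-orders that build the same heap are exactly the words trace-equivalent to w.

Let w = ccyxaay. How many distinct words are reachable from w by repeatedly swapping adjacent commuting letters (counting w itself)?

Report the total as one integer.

piece 0:c — minimal
piece 1:c rests on {0:c}
piece 2:y — minimal
piece 3:x rests on {1:c}
piece 4:a rests on {1:c}
piece 5:a rests on {4:a}
piece 6:y rests on {2:y}
minimal pieces: {0:c, 2:y}
ways to finish when only these pieces remain (= sum over removing one remaining piece with nothing left below it):
  1 left: {3}→1  {5}→1  {6}→1
  2 left: {2,6}→1  {3,5}→2  {3,6}→2  {4,5}→1  {5,6}→2
  3 left: {2,3,6}→3  {2,5,6}→3  {3,4,5}→3  {3,5,6}→6  {4,5,6}→3
  4 left: {1,3,4,5}→3  {2,3,5,6}→12  {2,4,5,6}→6  {3,4,5,6}→12
  5 left: {0,1,3,4,5}→3  {1,3,4,5,6}→15  {2,3,4,5,6}→30
  placing 0:c first → 45 extensions
  placing 2:y first → 18 extensions
total linear extensions = 63

63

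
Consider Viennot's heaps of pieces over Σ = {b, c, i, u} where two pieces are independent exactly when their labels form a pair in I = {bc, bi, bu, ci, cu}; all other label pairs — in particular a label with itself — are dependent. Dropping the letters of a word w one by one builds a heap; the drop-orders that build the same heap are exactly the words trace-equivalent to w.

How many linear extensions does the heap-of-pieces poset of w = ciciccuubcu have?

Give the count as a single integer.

2772

piece 0:c — minimal
piece 1:i — minimal
piece 2:c rests on {0:c}
piece 3:i rests on {1:i}
piece 4:c rests on {2:c}
piece 5:c rests on {4:c}
piece 6:u rests on {3:i}
piece 7:u rests on {6:u}
piece 8:b — minimal
piece 9:c rests on {5:c}
piece 10:u rests on {7:u}
minimal pieces: {0:c, 1:i, 8:b}
ways to finish when only these pieces remain (= sum over removing one remaining piece with nothing left below it):
  1 left: {8}→1  {9}→1  {10}→1
  2 left: {5,9}→1  {7,10}→1  {8,9}→2  {8,10}→2  {9,10}→2
  3 left: {4,5,9}→1  {5,8,9}→3  {5,9,10}→3  {6,7,10}→1  {7,8,10}→3  {7,9,10}→3  {8,9,10}→6
  4 left: {2,4,5,9}→1  {3,6,7,10}→1  {4,5,8,9}→4  {4,5,9,10}→4  {5,7,9,10}→6  {5,8,9,10}→12  {6,7,8,10}→4  {6,7,9,10}→4  {7,8,9,10}→12
  5 left: {0,2,4,5,9}→1  {1,3,6,7,10}→1  {2,4,5,8,9}→5  {2,4,5,9,10}→5  {3,6,7,8,10}→5  {3,6,7,9,10}→5  {4,5,7,9,10}→10  {4,5,8,9,10}→20  {5,6,7,9,10}→10  {5,7,8,9,10}→30  {6,7,8,9,10}→20
  6 left: {0,2,4,5,8,9}→6  {0,2,4,5,9,10}→6  {1,3,6,7,8,10}→6  {1,3,6,7,9,10}→6  {2,4,5,7,9,10}→15  {2,4,5,8,9,10}→30  {3,5,6,7,9,10}→15  {3,6,7,8,9,10}→30  {4,5,6,7,9,10}→20  {4,5,7,8,9,10}→60  {5,6,7,8,9,10}→60
  7 left: {0,2,4,5,7,9,10}→21  {0,2,4,5,8,9,10}→42  {1,3,5,6,7,9,10}→21  {1,3,6,7,8,9,10}→42  {2,4,5,6,7,9,10}→35  {2,4,5,7,8,9,10}→105  {3,4,5,6,7,9,10}→35  {3,5,6,7,8,9,10}→105  {4,5,6,7,8,9,10}→140
  8 left: {0,2,4,5,6,7,9,10}→56  {0,2,4,5,7,8,9,10}→168  {1,3,4,5,6,7,9,10}→56  {1,3,5,6,7,8,9,10}→168  {2,3,4,5,6,7,9,10}→70  {2,4,5,6,7,8,9,10}→280  {3,4,5,6,7,8,9,10}→280
  9 left: {0,2,3,4,5,6,7,9,10}→126  {0,2,4,5,6,7,8,9,10}→504  {1,2,3,4,5,6,7,9,10}→126  {1,3,4,5,6,7,8,9,10}→504  {2,3,4,5,6,7,8,9,10}→630
  placing 0:c first → 1260 extensions
  placing 1:i first → 1260 extensions
  placing 8:b first → 252 extensions
total linear extensions = 2772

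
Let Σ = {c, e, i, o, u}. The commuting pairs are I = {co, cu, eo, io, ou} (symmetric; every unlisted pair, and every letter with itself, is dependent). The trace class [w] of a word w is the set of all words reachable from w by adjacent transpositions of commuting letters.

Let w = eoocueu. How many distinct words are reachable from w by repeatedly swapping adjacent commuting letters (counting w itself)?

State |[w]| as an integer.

42

0(e) covers ∅
1(o) covers ∅
2(o) covers 1:o
3(c) covers 0:e
4(u) covers 0:e
5(e) covers 3:c, 4:u
6(u) covers 5:e
floor of heap: 0:e, 1:o
completions by unplaced set U, small U first (add the entries for U minus each lowest piece of U):
  |U|=1: {2}:1  {6}:1
  |U|=2: {1,2}:1  {2,6}:2  {5,6}:1
  |U|=3: {1,2,6}:3  {2,5,6}:3  {3,5,6}:1  {4,5,6}:1
  |U|=4: {1,2,5,6}:6  {2,3,5,6}:4  {2,4,5,6}:4  {3,4,5,6}:2
  |U|=5: {0,3,4,5,6}:2  {1,2,3,5,6}:10  {1,2,4,5,6}:10  {2,3,4,5,6}:10
  start at 0(e): 30
  start at 1(o): 12
sum over floor = 42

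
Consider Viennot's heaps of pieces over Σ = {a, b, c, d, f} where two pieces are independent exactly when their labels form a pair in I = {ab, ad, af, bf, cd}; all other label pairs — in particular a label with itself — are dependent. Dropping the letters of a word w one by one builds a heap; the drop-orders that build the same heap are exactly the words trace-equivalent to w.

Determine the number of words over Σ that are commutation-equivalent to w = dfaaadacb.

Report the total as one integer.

piece 0:d — minimal
piece 1:f rests on {0:d}
piece 2:a — minimal
piece 3:a rests on {2:a}
piece 4:a rests on {3:a}
piece 5:d rests on {1:f}
piece 6:a rests on {4:a}
piece 7:c rests on {1:f, 6:a}
piece 8:b rests on {5:d, 7:c}
minimal pieces: {0:d, 2:a}
ways to finish when only these pieces remain (= sum over removing one remaining piece with nothing left below it):
  1 left: {8}→1
  2 left: {5,8}→1  {7,8}→1
  3 left: {5,7,8}→2  {6,7,8}→1
  4 left: {1,5,7,8}→2  {4,6,7,8}→1  {5,6,7,8}→3
  5 left: {0,1,5,7,8}→2  {1,5,6,7,8}→5  {3,4,6,7,8}→1  {4,5,6,7,8}→4
  6 left: {0,1,5,6,7,8}→7  {1,4,5,6,7,8}→9  {2,3,4,6,7,8}→1  {3,4,5,6,7,8}→5
  7 left: {0,1,4,5,6,7,8}→16  {1,3,4,5,6,7,8}→14  {2,3,4,5,6,7,8}→6
  placing 0:d first → 20 extensions
  placing 2:a first → 30 extensions
total linear extensions = 50

50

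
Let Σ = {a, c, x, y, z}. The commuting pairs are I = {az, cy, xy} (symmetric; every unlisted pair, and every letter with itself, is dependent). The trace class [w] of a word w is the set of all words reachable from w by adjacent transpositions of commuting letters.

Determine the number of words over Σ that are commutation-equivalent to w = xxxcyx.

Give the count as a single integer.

drop 0:x onto floor
drop 1:x onto {0:x}
drop 2:x onto {1:x}
drop 3:c onto {2:x}
drop 4:y onto floor
drop 5:x onto {3:c}
ground layer = {0:x, 4:y}
drop-orders for the pieces not yet dropped (sum over which currently-grounded one goes next):
  1 to go: {4} 1  {5} 1
  2 to go: {3,5} 1  {4,5} 2
  3 to go: {2,3,5} 1  {3,4,5} 3
  4 to go: {1,2,3,5} 1  {2,3,4,5} 4
  if 0:x drops first: 5 orders
  if 4:y drops first: 1 orders
heap linearizations: 6

6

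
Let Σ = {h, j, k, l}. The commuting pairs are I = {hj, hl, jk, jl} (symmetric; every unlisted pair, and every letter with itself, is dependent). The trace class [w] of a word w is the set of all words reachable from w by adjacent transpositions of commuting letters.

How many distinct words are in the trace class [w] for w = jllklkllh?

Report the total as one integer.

piece 0:j — minimal
piece 1:l — minimal
piece 2:l rests on {1:l}
piece 3:k rests on {2:l}
piece 4:l rests on {3:k}
piece 5:k rests on {4:l}
piece 6:l rests on {5:k}
piece 7:l rests on {6:l}
piece 8:h rests on {5:k}
minimal pieces: {0:j, 1:l}
ways to finish when only these pieces remain (= sum over removing one remaining piece with nothing left below it):
  1 left: {0}→1  {7}→1  {8}→1
  2 left: {0,7}→2  {0,8}→2  {6,7}→1  {7,8}→2
  3 left: {0,6,7}→3  {0,7,8}→6  {6,7,8}→3
  4 left: {0,6,7,8}→12  {5,6,7,8}→3
  5 left: {0,5,6,7,8}→15  {4,5,6,7,8}→3
  6 left: {0,4,5,6,7,8}→18  {3,4,5,6,7,8}→3
  7 left: {0,3,4,5,6,7,8}→21  {2,3,4,5,6,7,8}→3
  placing 0:j first → 3 extensions
  placing 1:l first → 24 extensions
total linear extensions = 27

27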